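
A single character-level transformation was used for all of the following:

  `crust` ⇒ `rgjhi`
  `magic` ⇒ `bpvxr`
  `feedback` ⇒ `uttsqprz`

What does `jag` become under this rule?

Compare letters: c→r is +15, r→g is +15, u→j is +15 — a constant shift. It's a constant shift of +15 (ROT15).
On jag: j+15=y, a+15=p, g+15=v.

ypv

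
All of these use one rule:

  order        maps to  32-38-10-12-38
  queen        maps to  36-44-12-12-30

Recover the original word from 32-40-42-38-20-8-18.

o(#15)→32 and r(#18)→38: differences scale by 2, so n = 2·pos + 2. The formula is n = 2×(alphabet index, a=1) + 2.
Decoding 32-40-42-38-20-8-18: 32→(32−2)÷2=15=o, 40→(40−2)÷2=19=s, 42→(42−2)÷2=20=t, 38→(38−2)÷2=18=r, 20→(20−2)÷2=9=i, 8→(8−2)÷2=3=c, 18→(18−2)÷2=8=h.

ostrich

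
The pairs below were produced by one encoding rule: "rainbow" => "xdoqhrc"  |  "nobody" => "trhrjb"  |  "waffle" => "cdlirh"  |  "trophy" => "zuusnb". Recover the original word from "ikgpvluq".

champion

Shifts by position in rainbow: pos 0: r→x (+6), pos 1: a→d (+3), pos 2: i→o (+6), pos 3: n→q (+3) — repeating every 2. A repeating key of period 2 is used — shifts +6, +3 over and over.
Undoing it on ikgpvluq: i−6=c, k−3=h, g−6=a, p−3=m, v−6=p, l−3=i, u−6=o, q−3=n.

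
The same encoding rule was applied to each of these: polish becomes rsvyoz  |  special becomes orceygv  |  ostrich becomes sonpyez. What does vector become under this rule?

lcensp

Treating letters as 0–25, the rule is x ↦ 25x + 6 (mod 26).
Applying it to vector: v(21)→25·21+6≡11=l; e(4)→25·4+6≡2=c; c(2)→25·2+6≡4=e; t(19)→25·19+6≡13=n; o(14)→25·14+6≡18=s; r(17)→25·17+6≡15=p (all mod 26).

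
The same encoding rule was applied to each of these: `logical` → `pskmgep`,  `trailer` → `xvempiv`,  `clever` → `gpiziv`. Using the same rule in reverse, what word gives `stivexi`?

Compare letters: l→p is +4, o→s is +4, g→k is +4 — a constant shift. Each letter is shifted forward by 4 in the alphabet (a Caesar shift of +4).
Reversing it on stivexi: s−4=o, t−4=p, i−4=e, v−4=r, e−4=a, x−4=t, i−4=e.

operate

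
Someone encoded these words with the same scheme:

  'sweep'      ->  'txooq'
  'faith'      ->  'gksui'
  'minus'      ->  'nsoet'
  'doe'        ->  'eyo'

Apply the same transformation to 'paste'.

The shift depends on letter class: consonant s→t is +1, but vowel e→o is +10. The rule splits by letter class: vowels +10, consonants +1.
On paste: p(cons)+1=q, a(vowel)+10=k, s(cons)+1=t, t(cons)+1=u, e(vowel)+10=o.

qktuo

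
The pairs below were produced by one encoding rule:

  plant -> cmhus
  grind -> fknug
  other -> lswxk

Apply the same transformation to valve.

ahmax

p(15)→c(2) and l(11)→m(12) fit y≡17x+7 (mod 26); the inverse of 17 mod 26 is 23. Treating letters as 0–25, the rule is x ↦ 17x + 7 (mod 26).
Applying it to valve: v(21)→17·21+7≡0=a; a(0)→17·0+7≡7=h; l(11)→17·11+7≡12=m; v(21)→17·21+7≡0=a; e(4)→17·4+7≡23=x (all mod 26).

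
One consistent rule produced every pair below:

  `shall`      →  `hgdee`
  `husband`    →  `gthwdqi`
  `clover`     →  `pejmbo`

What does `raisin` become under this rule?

Each letter's alphabet position (a=0..z=25) is mapped through 19·x+3 mod 26 — an affine cipher.
On raisin: r(17)→19·17+3≡14=o; a(0)→19·0+3≡3=d; i(8)→19·8+3≡25=z; s(18)→19·18+3≡7=h; i(8)→19·8+3≡25=z; n(13)→19·13+3≡16=q (all mod 26).

odzhzq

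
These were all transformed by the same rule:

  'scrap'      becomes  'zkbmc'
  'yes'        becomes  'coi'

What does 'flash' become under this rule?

rckvp

The output letters match the input read backwards, each shifted +10: scrap reversed is parcs. The word is reversed, then every letter is shifted forward by 10.
Applying it to flash: reverse → hsalf; then shift: h+10=r, s+10=c, a+10=k, l+10=v, f+10=p.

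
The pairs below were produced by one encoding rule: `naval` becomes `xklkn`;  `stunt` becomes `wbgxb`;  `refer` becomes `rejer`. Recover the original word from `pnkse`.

blame

n(13)→x(23) and a(0)→k(10) fit y≡5x+10 (mod 26); the inverse of 5 mod 26 is 21. Treating letters as 0–25, the rule is x ↦ 5x + 10 (mod 26).
Undoing it on pnkse: p(15)→21·(15−10)≡1=b; n(13)→21·(13−10)≡11=l; k(10)→21·(10−10)≡0=a; s(18)→21·(18−10)≡12=m; e(4)→21·(4−10)≡4=e (all mod 26).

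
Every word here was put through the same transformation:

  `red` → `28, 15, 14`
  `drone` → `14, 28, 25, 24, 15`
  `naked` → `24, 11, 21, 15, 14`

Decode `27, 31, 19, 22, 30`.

quilt

r is letter #18 and maps to 28: an offset of 10. The number is (letter's place in the alphabet, a=1) + 10.
Undoing it on 27, 31, 19, 22, 30: 27→(27−10)÷1=17=q, 31→(31−10)÷1=21=u, 19→(19−10)÷1=9=i, 22→(22−10)÷1=12=l, 30→(30−10)÷1=20=t.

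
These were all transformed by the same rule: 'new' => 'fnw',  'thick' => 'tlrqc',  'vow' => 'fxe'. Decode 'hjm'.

day

Two steps: reverse the string, then apply a Caesar shift of +9.
Undoing it on hjm: shift back: h−9=y, j−9=a, m−9=d → yad; then reverse → day.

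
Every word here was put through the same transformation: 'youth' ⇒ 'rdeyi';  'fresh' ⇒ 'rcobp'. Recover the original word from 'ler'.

Two steps: reverse the string, then apply a Caesar shift of +10.
Reversing it on ler: shift back: l−10=b, e−10=u, r−10=h → buh; then reverse → hub.

hub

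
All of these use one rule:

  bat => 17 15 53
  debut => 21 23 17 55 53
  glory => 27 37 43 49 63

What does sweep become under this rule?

b(#2)→17 and a(#1)→15: differences scale by 2, so n = 2·pos + 13. The formula is n = 2×(alphabet index, a=1) + 13.
Applying it to sweep: s=19→51, w=23→59, e=5→23, e=5→23, p=16→45.

51 59 23 23 45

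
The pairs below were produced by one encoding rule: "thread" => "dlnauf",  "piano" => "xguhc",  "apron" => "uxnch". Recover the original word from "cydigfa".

This is an affine cipher: with a=0,…,z=25, each position x becomes (21x+20) mod 26.
Decoding cydigfa: c(2)→5·(2−20)≡14=o; y(24)→5·(24−20)≡20=u; d(3)→5·(3−20)≡19=t; i(8)→5·(8−20)≡18=s; g(6)→5·(6−20)≡8=i; f(5)→5·(5−20)≡3=d; a(0)→5·(0−20)≡4=e (all mod 26).

outside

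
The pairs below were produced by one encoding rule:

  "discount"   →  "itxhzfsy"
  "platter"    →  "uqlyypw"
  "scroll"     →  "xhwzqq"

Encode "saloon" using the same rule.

xlqzzs

Two shifts are in play — +11 for a/e/i/o/u, +5 for every other letter.
Applying it to saloon: s(cons)+5=x, a(vowel)+11=l, l(cons)+5=q, o(vowel)+11=z, o(vowel)+11=z, n(cons)+5=s.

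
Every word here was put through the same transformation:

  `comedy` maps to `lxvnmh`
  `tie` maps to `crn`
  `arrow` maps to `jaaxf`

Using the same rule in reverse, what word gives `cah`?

try

Compare letters: c→l is +9, o→x is +9, m→v is +9 — a constant shift. It's a constant shift of +9 (ROT9).
Undoing it on cah: c−9=t, a−9=r, h−9=y.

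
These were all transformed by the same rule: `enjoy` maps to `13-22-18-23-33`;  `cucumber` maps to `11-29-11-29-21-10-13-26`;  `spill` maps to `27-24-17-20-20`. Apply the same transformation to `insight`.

17-22-27-17-15-16-28

e is letter #5 and maps to 13: an offset of 8. The number is (letter's place in the alphabet, a=1) + 8.
Applying it to insight: i=9→17, n=14→22, s=19→27, i=9→17, g=7→15, h=8→16, t=20→28.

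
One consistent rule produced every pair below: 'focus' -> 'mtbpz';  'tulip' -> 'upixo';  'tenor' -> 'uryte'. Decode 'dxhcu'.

Each letter's alphabet position (a=0..z=25) is mapped through 21·x+11 mod 26 — an affine cipher.
Undoing it on dxhcu: d(3)→5·(3−11)≡12=m; x(23)→5·(23−11)≡8=i; h(7)→5·(7−11)≡6=g; c(2)→5·(2−11)≡7=h; u(20)→5·(20−11)≡19=t (all mod 26).

might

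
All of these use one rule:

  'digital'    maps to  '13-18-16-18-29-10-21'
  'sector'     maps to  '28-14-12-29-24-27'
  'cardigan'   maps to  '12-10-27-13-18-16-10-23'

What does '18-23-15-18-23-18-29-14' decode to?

infinite

Each letter is replaced by its alphabet position (a=1..z=26) + 9.
Reversing it on 18-23-15-18-23-18-29-14: 18→(18−9)÷1=9=i, 23→(23−9)÷1=14=n, 15→(15−9)÷1=6=f, 18→(18−9)÷1=9=i, 23→(23−9)÷1=14=n, 18→(18−9)÷1=9=i, 29→(29−9)÷1=20=t, 14→(14−9)÷1=5=e.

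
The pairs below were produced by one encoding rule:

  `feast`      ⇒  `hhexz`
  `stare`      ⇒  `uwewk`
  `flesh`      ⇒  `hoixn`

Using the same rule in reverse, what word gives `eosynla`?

In feast: f→h is +2, e→h is +3, a→e is +4, s→x is +5 — the shift increases by 1 each position. Letter i (0-indexed) is shifted by i+2, so successive shifts are 2, 3, 4, ….
Reversing it on eosynla: e−2=c, o−3=l, s−4=o, y−5=t, n−6=h, l−7=e, a−8=s.

clothes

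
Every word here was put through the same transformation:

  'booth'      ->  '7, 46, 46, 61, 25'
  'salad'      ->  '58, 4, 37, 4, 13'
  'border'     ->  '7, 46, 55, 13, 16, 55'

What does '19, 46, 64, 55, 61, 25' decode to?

fourth

b(#2)→7 and o(#15)→46: differences scale by 3, so n = 3·pos + 1. With a=1..z=26, the number is 3·pos + 1.
Undoing it on 19, 46, 64, 55, 61, 25: 19→(19−1)÷3=6=f, 46→(46−1)÷3=15=o, 64→(64−1)÷3=21=u, 55→(55−1)÷3=18=r, 61→(61−1)÷3=20=t, 25→(25−1)÷3=8=h.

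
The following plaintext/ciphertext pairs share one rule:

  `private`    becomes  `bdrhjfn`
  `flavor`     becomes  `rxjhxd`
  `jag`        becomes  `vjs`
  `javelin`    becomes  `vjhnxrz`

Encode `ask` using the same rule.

jew

The rule splits by letter class: vowels +9, consonants +12.
Applying it to ask: a(vowel)+9=j, s(cons)+12=e, k(cons)+12=w.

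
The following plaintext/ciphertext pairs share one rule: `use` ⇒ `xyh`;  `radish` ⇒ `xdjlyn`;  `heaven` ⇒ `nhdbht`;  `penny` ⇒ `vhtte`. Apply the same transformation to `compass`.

The shift depends on letter class: consonant s→y is +6, but vowel u→x is +3. The rule splits by letter class: vowels +3, consonants +6.
On compass: c(cons)+6=i, o(vowel)+3=r, m(cons)+6=s, p(cons)+6=v, a(vowel)+3=d, s(cons)+6=y, s(cons)+6=y.

irsvdyy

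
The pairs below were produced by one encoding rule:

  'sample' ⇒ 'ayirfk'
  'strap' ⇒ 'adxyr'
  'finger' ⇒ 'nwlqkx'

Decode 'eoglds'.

county

s(18)→a(0) and a(0)→y(24) fit y≡3x+24 (mod 26); the inverse of 3 mod 26 is 9. This is an affine cipher: with a=0,…,z=25, each position x becomes (3x+24) mod 26.
Undoing it on eoglds: e(4)→9·(4−24)≡2=c; o(14)→9·(14−24)≡14=o; g(6)→9·(6−24)≡20=u; l(11)→9·(11−24)≡13=n; d(3)→9·(3−24)≡19=t; s(18)→9·(18−24)≡24=y (all mod 26).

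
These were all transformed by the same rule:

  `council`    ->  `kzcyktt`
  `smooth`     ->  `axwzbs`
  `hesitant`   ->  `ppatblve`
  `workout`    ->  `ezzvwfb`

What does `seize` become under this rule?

apqkm

A repeating key of period 2 is used — shifts +8, +11 over and over.
Applying it to seize: s+8=a, e+11=p, i+8=q, z+11=k, e+8=m.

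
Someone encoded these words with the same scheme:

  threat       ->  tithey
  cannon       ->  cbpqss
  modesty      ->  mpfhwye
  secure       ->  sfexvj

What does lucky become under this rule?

In threat: t→t is +0, h→i is +1, r→t is +2, e→h is +3 — the shift increases by 1 each position. The shift increases by 1 at each position, starting from +0: 0, 1, 2, ….
For lucky: l+0=l, u+1=v, c+2=e, k+3=n, y+4=c.

lvenc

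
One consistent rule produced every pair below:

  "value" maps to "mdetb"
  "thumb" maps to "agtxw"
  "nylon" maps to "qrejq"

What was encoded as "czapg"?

pitch

v(21)→m(12) and a(0)→d(3) fit y≡19x+3 (mod 26); the inverse of 19 mod 26 is 11. Treating letters as 0–25, the rule is x ↦ 19x + 3 (mod 26).
Decoding czapg: c(2)→11·(2−3)≡15=p; z(25)→11·(25−3)≡8=i; a(0)→11·(0−3)≡19=t; p(15)→11·(15−3)≡2=c; g(6)→11·(6−3)≡7=h (all mod 26).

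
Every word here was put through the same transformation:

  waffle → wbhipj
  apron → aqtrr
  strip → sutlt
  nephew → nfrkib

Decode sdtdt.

In waffle: w→w is +0, a→b is +1, f→h is +2, f→i is +3 — the shift increases by 1 each position. Each letter shifts forward by its position index (0, 1, 2, …) — the shift grows by one for each successive letter.
Decoding sdtdt: s−0=s, d−1=c, t−2=r, d−3=a, t−4=p.

scrap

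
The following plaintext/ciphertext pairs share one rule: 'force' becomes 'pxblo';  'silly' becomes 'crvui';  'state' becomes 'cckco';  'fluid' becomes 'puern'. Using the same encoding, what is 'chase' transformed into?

Shifts by position in force: pos 0: f→p (+10), pos 1: o→x (+9), pos 2: r→b (+10), pos 3: c→l (+9) — repeating every 2. The shifts repeat in a cycle of length 2: positions 0,1,… shift by +10, +9, then the pattern repeats.
For chase: c+10=m, h+9=q, a+10=k, s+9=b, e+10=o.

mqkbo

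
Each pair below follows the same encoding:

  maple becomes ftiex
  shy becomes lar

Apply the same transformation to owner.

hpgxk

Compare letters: m→f is +19, a→t is +19, p→i is +19 — a constant shift. Each letter is shifted forward by 19 in the alphabet (a Caesar shift of +19).
For owner: o+19=h, w+19=p, n+19=g, e+19=x, r+19=k.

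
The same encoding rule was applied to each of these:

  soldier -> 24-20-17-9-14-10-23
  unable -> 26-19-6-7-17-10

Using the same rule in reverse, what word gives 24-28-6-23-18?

s is letter #19 and maps to 24: an offset of 5. The number is (letter's place in the alphabet, a=1) + 5.
Reversing it on 24-28-6-23-18: 24→(24−5)÷1=19=s, 28→(28−5)÷1=23=w, 6→(6−5)÷1=1=a, 23→(23−5)÷1=18=r, 18→(18−5)÷1=13=m.

swarm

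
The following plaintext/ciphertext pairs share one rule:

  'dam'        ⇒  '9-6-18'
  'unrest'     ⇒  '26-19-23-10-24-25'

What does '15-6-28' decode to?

jaw

The number is (letter's place in the alphabet, a=1) + 5.
Undoing it on 15-6-28: 15→(15−5)÷1=10=j, 6→(6−5)÷1=1=a, 28→(28−5)÷1=23=w.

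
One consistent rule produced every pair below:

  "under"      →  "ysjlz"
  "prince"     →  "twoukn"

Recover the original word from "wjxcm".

serve

Each letter shifts forward by (position + 4), i.e. 4, 5, 6, … — the shift grows by one for each successive letter.
Decoding wjxcm: w−4=s, j−5=e, x−6=r, c−7=v, m−8=e.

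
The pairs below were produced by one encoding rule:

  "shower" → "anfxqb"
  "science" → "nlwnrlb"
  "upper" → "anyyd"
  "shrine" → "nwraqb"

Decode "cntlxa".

rocket

The output letters match the input read backwards, each shifted +9: shower reversed is rewohs. Read the word backwards and shift each letter +9.
Undoing it on cntlxa: shift back: c−9=t, n−9=e, t−9=k, l−9=c, x−9=o, a−9=r → tekcor; then reverse → rocket.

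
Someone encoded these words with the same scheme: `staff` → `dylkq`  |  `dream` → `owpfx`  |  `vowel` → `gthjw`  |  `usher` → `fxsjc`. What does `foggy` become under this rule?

qtrlj

Shifts by position in staff: pos 0: s→d (+11), pos 1: t→y (+5), pos 2: a→l (+11), pos 3: f→k (+5) — repeating every 2. A repeating key of period 2 is used — shifts +11, +5 over and over.
For foggy: f+11=q, o+5=t, g+11=r, g+5=l, y+11=j.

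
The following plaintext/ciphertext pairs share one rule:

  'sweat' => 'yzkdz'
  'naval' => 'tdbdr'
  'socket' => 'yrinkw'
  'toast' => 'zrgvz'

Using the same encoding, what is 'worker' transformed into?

crxnku

Shifts by position in sweat: pos 0: s→y (+6), pos 1: w→z (+3), pos 2: e→k (+6), pos 3: a→d (+3) — repeating every 2. It's a Vigenère-style cipher with numeric key [6,3]: position i shifts by key[i mod 2].
On worker: w+6=c, o+3=r, r+6=x, k+3=n, e+6=k, r+3=u.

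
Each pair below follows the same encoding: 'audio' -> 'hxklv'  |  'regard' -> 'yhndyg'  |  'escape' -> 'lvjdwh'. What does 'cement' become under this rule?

jhthuw

Shifts by position in audio: pos 0: a→h (+7), pos 1: u→x (+3), pos 2: d→k (+7), pos 3: i→l (+3) — repeating every 2. A repeating key of period 2 is used — shifts +7, +3 over and over.
On cement: c+7=j, e+3=h, m+7=t, e+3=h, n+7=u, t+3=w.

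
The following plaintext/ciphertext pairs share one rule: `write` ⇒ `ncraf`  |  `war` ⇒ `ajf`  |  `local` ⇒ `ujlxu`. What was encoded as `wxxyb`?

The output letters match the input read backwards, each shifted +9: write reversed is etirw. Two steps: reverse the string, then apply a Caesar shift of +9.
Decoding wxxyb: shift back: w−9=n, x−9=o, x−9=o, y−9=p, b−9=s → noops; then reverse → spoon.

spoon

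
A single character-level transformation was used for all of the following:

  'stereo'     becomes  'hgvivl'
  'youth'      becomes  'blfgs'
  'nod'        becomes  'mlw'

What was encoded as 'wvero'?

devil

Each pair mirrors across the alphabet (s↔h, t↔g, e↔v): positions sum to 25. Each letter is replaced by its mirror in the alphabet: a↔z, b↔y, c↔x, and so on (the Atbash cipher).
Decoding wvero: w↔d, v↔e, e↔v, r↔i, o↔l.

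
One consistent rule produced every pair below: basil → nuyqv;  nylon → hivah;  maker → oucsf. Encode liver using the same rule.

b(1)→n(13) and a(0)→u(20) fit y≡19x+20 (mod 26); the inverse of 19 mod 26 is 11. Each letter's alphabet position (a=0..z=25) is mapped through 19·x+20 mod 26 — an affine cipher.
Applying it to liver: l(11)→19·11+20≡21=v; i(8)→19·8+20≡16=q; v(21)→19·21+20≡3=d; e(4)→19·4+20≡18=s; r(17)→19·17+20≡5=f (all mod 26).

vqdsf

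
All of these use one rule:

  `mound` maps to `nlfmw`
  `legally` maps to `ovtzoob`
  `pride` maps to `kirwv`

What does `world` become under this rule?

This is the alphabet-reversal cipher (Atbash): a becomes z, b becomes y, etc.
Applying it to world: w↔d, o↔l, r↔i, l↔o, d↔w.

dliow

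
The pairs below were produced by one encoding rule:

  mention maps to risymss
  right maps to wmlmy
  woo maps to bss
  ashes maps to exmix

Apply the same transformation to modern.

The shift depends on letter class: consonant m→r is +5, but vowel e→i is +4. Vowels shift forward by 4 and consonants shift forward by 5.
On modern: m(cons)+5=r, o(vowel)+4=s, d(cons)+5=i, e(vowel)+4=i, r(cons)+5=w, n(cons)+5=s.

rsiiws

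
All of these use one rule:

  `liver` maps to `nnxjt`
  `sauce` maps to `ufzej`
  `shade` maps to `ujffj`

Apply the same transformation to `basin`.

dfunp

The shift depends on letter class: consonant l→n is +2, but vowel i→n is +5. The rule splits by letter class: vowels +5, consonants +2.
On basin: b(cons)+2=d, a(vowel)+5=f, s(cons)+2=u, i(vowel)+5=n, n(cons)+2=p.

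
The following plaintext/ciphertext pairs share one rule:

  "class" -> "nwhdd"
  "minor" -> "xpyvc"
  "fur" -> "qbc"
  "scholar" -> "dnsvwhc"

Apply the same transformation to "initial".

The shift depends on letter class: consonant c→n is +11, but vowel a→h is +7. Two shifts are in play — +7 for a/e/i/o/u, +11 for every other letter.
Applying it to initial: i(vowel)+7=p, n(cons)+11=y, i(vowel)+7=p, t(cons)+11=e, i(vowel)+7=p, a(vowel)+7=h, l(cons)+11=w.

pypephw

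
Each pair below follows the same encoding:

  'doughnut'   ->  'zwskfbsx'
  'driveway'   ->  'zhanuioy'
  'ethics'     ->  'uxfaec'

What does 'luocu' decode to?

lease

d(3)→z(25) and o(14)→w(22) fit y≡21x+14 (mod 26); the inverse of 21 mod 26 is 5. Each letter's alphabet position (a=0..z=25) is mapped through 21·x+14 mod 26 — an affine cipher.
Reversing it on luocu: l(11)→5·(11−14)≡11=l; u(20)→5·(20−14)≡4=e; o(14)→5·(14−14)≡0=a; c(2)→5·(2−14)≡18=s; u(20)→5·(20−14)≡4=e (all mod 26).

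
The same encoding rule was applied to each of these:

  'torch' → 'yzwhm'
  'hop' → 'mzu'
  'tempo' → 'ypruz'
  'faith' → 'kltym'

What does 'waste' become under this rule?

blxyp

The shift depends on letter class: consonant t→y is +5, but vowel o→z is +11. The rule splits by letter class: vowels +11, consonants +5.
On waste: w(cons)+5=b, a(vowel)+11=l, s(cons)+5=x, t(cons)+5=y, e(vowel)+11=p.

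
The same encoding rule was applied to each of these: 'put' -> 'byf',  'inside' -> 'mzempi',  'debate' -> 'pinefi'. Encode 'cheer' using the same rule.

otiid

The shift depends on letter class: consonant p→b is +12, but vowel u→y is +4. Two shifts are in play — +4 for a/e/i/o/u, +12 for every other letter.
For cheer: c(cons)+12=o, h(cons)+12=t, e(vowel)+4=i, e(vowel)+4=i, r(cons)+12=d.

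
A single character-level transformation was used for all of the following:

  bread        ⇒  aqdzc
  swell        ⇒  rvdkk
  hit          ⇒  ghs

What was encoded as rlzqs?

Compare letters: b→a is +25, r→q is +25, e→d is +25 — a constant shift. Every letter moves 25 places later in the alphabet, wrapping around z→a.
Reversing it on rlzqs: r−25=s, l−25=m, z−25=a, q−25=r, s−25=t.

smart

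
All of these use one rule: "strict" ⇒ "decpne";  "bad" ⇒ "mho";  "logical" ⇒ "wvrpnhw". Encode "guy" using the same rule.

Vowels shift forward by 7 and consonants shift forward by 11.
Applying it to guy: g(cons)+11=r, u(vowel)+7=b, y(cons)+11=j.

rbj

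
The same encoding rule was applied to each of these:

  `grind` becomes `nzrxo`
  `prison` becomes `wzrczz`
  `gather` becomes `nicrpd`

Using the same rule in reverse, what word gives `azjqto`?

tragic

In grind: g→n is +7, r→z is +8, i→r is +9, n→x is +10 — the shift increases by 1 each position. Each letter shifts forward by (position + 7), i.e. 7, 8, 9, … — the shift grows by one for each successive letter.
Undoing it on azjqto: a−7=t, z−8=r, j−9=a, q−10=g, t−11=i, o−12=c.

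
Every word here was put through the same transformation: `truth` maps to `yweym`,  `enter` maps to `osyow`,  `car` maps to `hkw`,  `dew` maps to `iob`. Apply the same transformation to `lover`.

qyaow

The shift depends on letter class: consonant t→y is +5, but vowel u→e is +10. Vowels shift forward by 10 and consonants shift forward by 5.
Applying it to lover: l(cons)+5=q, o(vowel)+10=y, v(cons)+5=a, e(vowel)+10=o, r(cons)+5=w.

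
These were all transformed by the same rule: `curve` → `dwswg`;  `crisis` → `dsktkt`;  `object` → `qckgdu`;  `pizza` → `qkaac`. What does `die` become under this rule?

Vowels shift forward by 2 and consonants shift forward by 1.
Applying it to die: d(cons)+1=e, i(vowel)+2=k, e(vowel)+2=g.

ekg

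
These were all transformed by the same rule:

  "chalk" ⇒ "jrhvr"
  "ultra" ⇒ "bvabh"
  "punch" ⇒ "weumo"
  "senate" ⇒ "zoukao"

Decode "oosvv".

hello

Shifts by position in chalk: pos 0: c→j (+7), pos 1: h→r (+10), pos 2: a→h (+7), pos 3: l→v (+10) — repeating every 2. It's a Vigenère-style cipher with numeric key [7,10]: position i shifts by key[i mod 2].
Reversing it on oosvv: o−7=h, o−10=e, s−7=l, v−10=l, v−7=o.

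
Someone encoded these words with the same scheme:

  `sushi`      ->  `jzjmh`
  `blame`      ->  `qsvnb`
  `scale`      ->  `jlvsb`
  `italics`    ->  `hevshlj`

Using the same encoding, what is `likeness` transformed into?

s(18)→j(9) and u(20)→z(25) fit y≡21x+21 (mod 26); the inverse of 21 mod 26 is 5. Treating letters as 0–25, the rule is x ↦ 21x + 21 (mod 26).
Applying it to likeness: l(11)→21·11+21≡18=s; i(8)→21·8+21≡7=h; k(10)→21·10+21≡23=x; e(4)→21·4+21≡1=b; n(13)→21·13+21≡8=i; e(4)→21·4+21≡1=b; s(18)→21·18+21≡9=j; s(18)→21·18+21≡9=j (all mod 26).

shxbibjj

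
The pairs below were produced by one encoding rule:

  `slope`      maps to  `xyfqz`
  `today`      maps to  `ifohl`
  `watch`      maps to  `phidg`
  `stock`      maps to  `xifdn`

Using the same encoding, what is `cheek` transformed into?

s(18)→x(23) and l(11)→y(24) fit y≡11x+7 (mod 26); the inverse of 11 mod 26 is 19. This is an affine cipher: with a=0,…,z=25, each position x becomes (11x+7) mod 26.
On cheek: c(2)→11·2+7≡3=d; h(7)→11·7+7≡6=g; e(4)→11·4+7≡25=z; e(4)→11·4+7≡25=z; k(10)→11·10+7≡13=n (all mod 26).

dgzzn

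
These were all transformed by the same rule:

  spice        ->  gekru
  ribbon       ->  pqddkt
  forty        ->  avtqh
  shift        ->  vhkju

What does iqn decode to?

The output letters match the input read backwards, each shifted +2: spice reversed is ecips. Read the word backwards and shift each letter +2.
Reversing it on iqn: shift back: i−2=g, q−2=o, n−2=l → gol; then reverse → log.

log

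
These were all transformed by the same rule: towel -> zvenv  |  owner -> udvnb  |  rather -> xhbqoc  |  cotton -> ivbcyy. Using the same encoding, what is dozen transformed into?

jvhnx

The shift increases by 1 at each position, starting from +6: 6, 7, 8, ….
On dozen: d+6=j, o+7=v, z+8=h, e+9=n, n+10=x.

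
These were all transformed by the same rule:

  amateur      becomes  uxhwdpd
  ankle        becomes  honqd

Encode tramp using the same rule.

The word is reversed, then every letter is shifted forward by 3.
On tramp: reverse → pmart; then shift: p+3=s, m+3=p, a+3=d, r+3=u, t+3=w.

spduw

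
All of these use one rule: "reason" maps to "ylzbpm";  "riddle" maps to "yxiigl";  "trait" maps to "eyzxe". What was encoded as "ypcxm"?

robin

r(17)→y(24) and e(4)→l(11) fit y≡3x+25 (mod 26); the inverse of 3 mod 26 is 9. Each letter's alphabet position (a=0..z=25) is mapped through 3·x+25 mod 26 — an affine cipher.
Reversing it on ypcxm: y(24)→9·(24−25)≡17=r; p(15)→9·(15−25)≡14=o; c(2)→9·(2−25)≡1=b; x(23)→9·(23−25)≡8=i; m(12)→9·(12−25)≡13=n (all mod 26).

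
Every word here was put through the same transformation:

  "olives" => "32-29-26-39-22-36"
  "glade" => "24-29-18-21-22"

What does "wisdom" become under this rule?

Letters become their 1-based position plus 17 (so a→18, b→19, …).
For wisdom: w=23→40, i=9→26, s=19→36, d=4→21, o=15→32, m=13→30.

40-26-36-21-32-30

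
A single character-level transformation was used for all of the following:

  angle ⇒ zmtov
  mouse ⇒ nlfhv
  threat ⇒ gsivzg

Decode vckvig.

expert

Letters are reflected about the middle of the alphabet (position → 25−position): Atbash.
Reversing it on vckvig: v↔e, c↔x, k↔p, v↔e, i↔r, g↔t.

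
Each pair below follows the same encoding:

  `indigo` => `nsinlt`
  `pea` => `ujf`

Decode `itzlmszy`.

doughnut

Every letter moves 5 places later in the alphabet, wrapping around z→a.
Decoding itzlmszy: i−5=d, t−5=o, z−5=u, l−5=g, m−5=h, s−5=n, z−5=u, y−5=t.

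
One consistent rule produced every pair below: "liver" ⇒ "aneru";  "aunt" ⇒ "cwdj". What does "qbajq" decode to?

The output letters match the input read backwards, each shifted +9: liver reversed is revil. Read the word backwards and shift each letter +9.
Reversing it on qbajq: shift back: q−9=h, b−9=s, a−9=r, j−9=a, q−9=h → hsrah; then reverse → harsh.

harsh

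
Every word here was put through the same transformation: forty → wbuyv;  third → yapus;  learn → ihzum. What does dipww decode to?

cliff

f(5)→w(22) and o(14)→b(1) fit y≡15x+25 (mod 26); the inverse of 15 mod 26 is 7. Each letter's alphabet position (a=0..z=25) is mapped through 15·x+25 mod 26 — an affine cipher.
Reversing it on dipww: d(3)→7·(3−25)≡2=c; i(8)→7·(8−25)≡11=l; p(15)→7·(15−25)≡8=i; w(22)→7·(22−25)≡5=f; w(22)→7·(22−25)≡5=f (all mod 26).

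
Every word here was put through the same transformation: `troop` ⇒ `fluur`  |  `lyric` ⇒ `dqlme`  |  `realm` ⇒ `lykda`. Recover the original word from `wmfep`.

t(19)→f(5) and r(17)→l(11) fit y≡23x+10 (mod 26); the inverse of 23 mod 26 is 17. Treating letters as 0–25, the rule is x ↦ 23x + 10 (mod 26).
Decoding wmfep: w(22)→17·(22−10)≡22=w; m(12)→17·(12−10)≡8=i; f(5)→17·(5−10)≡19=t; e(4)→17·(4−10)≡2=c; p(15)→17·(15−10)≡7=h (all mod 26).

witch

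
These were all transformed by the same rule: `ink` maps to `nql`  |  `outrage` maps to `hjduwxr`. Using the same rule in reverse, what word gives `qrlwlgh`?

Read the word backwards and shift each letter +3.
Reversing it on qrlwlgh: shift back: q−3=n, r−3=o, l−3=i, w−3=t, l−3=i, g−3=d, h−3=e → noitide; then reverse → edition.

edition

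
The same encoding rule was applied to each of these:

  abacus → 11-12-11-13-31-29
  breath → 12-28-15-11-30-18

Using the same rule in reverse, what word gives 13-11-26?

cap

The number is (letter's place in the alphabet, a=1) + 10.
Reversing it on 13-11-26: 13→(13−10)÷1=3=c, 11→(11−10)÷1=1=a, 26→(26−10)÷1=16=p.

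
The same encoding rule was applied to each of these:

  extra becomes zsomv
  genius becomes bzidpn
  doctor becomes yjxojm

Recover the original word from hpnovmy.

It's a constant shift of +21 (ROT21).
Reversing it on hpnovmy: h−21=m, p−21=u, n−21=s, o−21=t, v−21=a, m−21=r, y−21=d.

mustard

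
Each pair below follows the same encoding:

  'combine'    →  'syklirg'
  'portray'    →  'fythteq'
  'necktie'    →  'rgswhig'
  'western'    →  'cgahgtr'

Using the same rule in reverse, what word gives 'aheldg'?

stable

c(2)→s(18) and o(14)→y(24) fit y≡7x+4 (mod 26); the inverse of 7 mod 26 is 15. This is an affine cipher: with a=0,…,z=25, each position x becomes (7x+4) mod 26.
Decoding aheldg: a(0)→15·(0−4)≡18=s; h(7)→15·(7−4)≡19=t; e(4)→15·(4−4)≡0=a; l(11)→15·(11−4)≡1=b; d(3)→15·(3−4)≡11=l; g(6)→15·(6−4)≡4=e (all mod 26).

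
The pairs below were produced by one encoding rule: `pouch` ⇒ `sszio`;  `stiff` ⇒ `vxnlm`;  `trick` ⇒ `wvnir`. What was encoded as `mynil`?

juice

In pouch: p→s is +3, o→s is +4, u→z is +5, c→i is +6 — the shift increases by 1 each position. Each letter shifts forward by (position + 3), i.e. 3, 4, 5, … — the shift grows by one for each successive letter.
Undoing it on mynil: m−3=j, y−4=u, n−5=i, i−6=c, l−7=e.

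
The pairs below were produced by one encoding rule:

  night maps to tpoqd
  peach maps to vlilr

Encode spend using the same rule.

The shift increases by 1 at each position, starting from +6: 6, 7, 8, ….
On spend: s+6=y, p+7=w, e+8=m, n+9=w, d+10=n.

ywmwn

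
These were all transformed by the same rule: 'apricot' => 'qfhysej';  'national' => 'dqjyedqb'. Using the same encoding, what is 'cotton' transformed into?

sejjed

Compare letters: a→q is +16, p→f is +16, r→h is +16 — a constant shift. Each letter is shifted forward by 16 in the alphabet (a Caesar shift of +16).
For cotton: c+16=s, o+16=e, t+16=j, t+16=j, o+16=e, n+16=d.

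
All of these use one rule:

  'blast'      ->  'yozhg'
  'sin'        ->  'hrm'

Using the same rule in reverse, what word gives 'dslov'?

Letters are reflected about the middle of the alphabet (position → 25−position): Atbash.
Decoding dslov: d↔w, s↔h, l↔o, o↔l, v↔e.

whole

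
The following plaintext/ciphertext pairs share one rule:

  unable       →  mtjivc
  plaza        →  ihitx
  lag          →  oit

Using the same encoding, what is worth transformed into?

pbzwe

The output letters match the input read backwards, each shifted +8: unable reversed is elbanu. The word is reversed, then every letter is shifted forward by 8.
Applying it to worth: reverse → htrow; then shift: h+8=p, t+8=b, r+8=z, o+8=w, w+8=e.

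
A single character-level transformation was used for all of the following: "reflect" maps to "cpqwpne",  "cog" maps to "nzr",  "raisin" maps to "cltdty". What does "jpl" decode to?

This is a Caesar cipher with shift 11.
Reversing it on jpl: j−11=y, p−11=e, l−11=a.

yea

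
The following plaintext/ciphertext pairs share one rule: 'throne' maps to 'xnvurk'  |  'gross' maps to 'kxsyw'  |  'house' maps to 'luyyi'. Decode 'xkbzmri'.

textile

Shifts by position in throne: pos 0: t→x (+4), pos 1: h→n (+6), pos 2: r→v (+4), pos 3: o→u (+6) — repeating every 2. A repeating key of period 2 is used — shifts +4, +6 over and over.
Undoing it on xkbzmri: x−4=t, k−6=e, b−4=x, z−6=t, m−4=i, r−6=l, i−4=e.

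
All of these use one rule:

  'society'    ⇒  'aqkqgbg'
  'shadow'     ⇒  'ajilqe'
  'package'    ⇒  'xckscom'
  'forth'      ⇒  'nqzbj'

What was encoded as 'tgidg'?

Shifts by position in society: pos 0: s→a (+8), pos 1: o→q (+2), pos 2: c→k (+8), pos 3: i→q (+8), pos 4: e→g (+2), pos 5: t→b (+8) — repeating every 3. The shifts repeat in a cycle of length 3: positions 0,1,… shift by +8, +2, +8, then the pattern repeats.
Undoing it on tgidg: t−8=l, g−2=e, i−8=a, d−8=v, g−2=e.

leave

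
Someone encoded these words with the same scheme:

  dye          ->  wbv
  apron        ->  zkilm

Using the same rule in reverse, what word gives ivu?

ref

Each letter is replaced by its mirror in the alphabet: a↔z, b↔y, c↔x, and so on (the Atbash cipher).
Undoing it on ivu: i↔r, v↔e, u↔f.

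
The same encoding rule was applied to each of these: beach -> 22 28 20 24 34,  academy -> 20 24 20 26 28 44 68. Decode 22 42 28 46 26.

blend

Each letter becomes 2×(its alphabet position, a=1..z=26) + 18.
Undoing it on 22 42 28 46 26: 22→(22−18)÷2=2=b, 42→(42−18)÷2=12=l, 28→(28−18)÷2=5=e, 46→(46−18)÷2=14=n, 26→(26−18)÷2=4=d.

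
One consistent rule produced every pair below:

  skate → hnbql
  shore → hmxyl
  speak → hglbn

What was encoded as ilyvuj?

verify

s(18)→h(7) and k(10)→n(13) fit y≡9x+1 (mod 26); the inverse of 9 mod 26 is 3. Treating letters as 0–25, the rule is x ↦ 9x + 1 (mod 26).
Undoing it on ilyvuj: i(8)→3·(8−1)≡21=v; l(11)→3·(11−1)≡4=e; y(24)→3·(24−1)≡17=r; v(21)→3·(21−1)≡8=i; u(20)→3·(20−1)≡5=f; j(9)→3·(9−1)≡24=y (all mod 26).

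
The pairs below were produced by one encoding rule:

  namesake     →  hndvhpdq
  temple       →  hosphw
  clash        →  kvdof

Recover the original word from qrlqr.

The output letters match the input read backwards, each shifted +3: namesake reversed is ekaseman. The word is reversed, then every letter is shifted forward by 3.
Reversing it on qrlqr: shift back: q−3=n, r−3=o, l−3=i, q−3=n, r−3=o → noino; then reverse → onion.

onion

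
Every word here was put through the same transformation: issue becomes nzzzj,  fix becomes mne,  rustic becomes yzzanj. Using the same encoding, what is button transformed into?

izaatu

The shift depends on letter class: consonant s→z is +7, but vowel i→n is +5. The rule splits by letter class: vowels +5, consonants +7.
On button: b(cons)+7=i, u(vowel)+5=z, t(cons)+7=a, t(cons)+7=a, o(vowel)+5=t, n(cons)+7=u.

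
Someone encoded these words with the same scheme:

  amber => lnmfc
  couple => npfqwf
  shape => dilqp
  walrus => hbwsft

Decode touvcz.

A repeating key of period 2 is used — shifts +11, +1 over and over.
Undoing it on touvcz: t−11=i, o−1=n, u−11=j, v−1=u, c−11=r, z−1=y.

injury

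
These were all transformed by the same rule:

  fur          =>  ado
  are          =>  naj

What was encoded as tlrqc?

Two steps: reverse the string, then apply a Caesar shift of +9.
Decoding tlrqc: shift back: t−9=k, l−9=c, r−9=i, q−9=h, c−9=t → kciht; then reverse → thick.

thick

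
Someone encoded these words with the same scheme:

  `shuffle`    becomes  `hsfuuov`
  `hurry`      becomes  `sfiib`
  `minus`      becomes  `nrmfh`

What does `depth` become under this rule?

Each pair mirrors across the alphabet (s↔h, h↔s, u↔f): positions sum to 25. Each letter is replaced by its mirror in the alphabet: a↔z, b↔y, c↔x, and so on (the Atbash cipher).
For depth: d↔w, e↔v, p↔k, t↔g, h↔s.

wvkgs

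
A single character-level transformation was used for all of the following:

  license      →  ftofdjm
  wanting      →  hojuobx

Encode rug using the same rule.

hvs

The output letters match the input read backwards, each shifted +1: license reversed is esnecil. The word is reversed, then every letter is shifted forward by 1.
For rug: reverse → gur; then shift: g+1=h, u+1=v, r+1=s.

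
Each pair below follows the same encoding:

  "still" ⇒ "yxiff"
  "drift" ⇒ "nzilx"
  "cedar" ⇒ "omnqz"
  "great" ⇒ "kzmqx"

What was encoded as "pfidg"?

s(18)→y(24) and t(19)→x(23) fit y≡25x+16 (mod 26); the inverse of 25 mod 26 is 25. This is an affine cipher: with a=0,…,z=25, each position x becomes (25x+16) mod 26.
Decoding pfidg: p(15)→25·(15−16)≡1=b; f(5)→25·(5−16)≡11=l; i(8)→25·(8−16)≡8=i; d(3)→25·(3−16)≡13=n; g(6)→25·(6−16)≡10=k (all mod 26).

blink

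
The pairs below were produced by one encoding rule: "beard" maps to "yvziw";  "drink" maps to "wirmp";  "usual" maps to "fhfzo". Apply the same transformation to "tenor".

This is the alphabet-reversal cipher (Atbash): a becomes z, b becomes y, etc.
Applying it to tenor: t↔g, e↔v, n↔m, o↔l, r↔i.

gvmli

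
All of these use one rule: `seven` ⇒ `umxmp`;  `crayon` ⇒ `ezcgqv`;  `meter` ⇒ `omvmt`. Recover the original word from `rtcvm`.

Shifts by position in seven: pos 0: s→u (+2), pos 1: e→m (+8), pos 2: v→x (+2), pos 3: e→m (+8) — repeating every 2. The shifts repeat in a cycle of length 2: positions 0,1,… shift by +2, +8, then the pattern repeats.
Decoding rtcvm: r−2=p, t−8=l, c−2=a, v−8=n, m−2=k.

plank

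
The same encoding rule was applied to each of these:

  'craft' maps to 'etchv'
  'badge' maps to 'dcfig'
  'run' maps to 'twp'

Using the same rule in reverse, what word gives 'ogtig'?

Compare letters: c→e is +2, r→t is +2, a→c is +2 — a constant shift. This is a Caesar cipher with shift 2.
Reversing it on ogtig: o−2=m, g−2=e, t−2=r, i−2=g, g−2=e.

merge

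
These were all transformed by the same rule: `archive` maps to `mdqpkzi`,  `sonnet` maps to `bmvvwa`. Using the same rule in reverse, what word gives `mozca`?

surge

The output letters match the input read backwards, each shifted +8: archive reversed is evihcra. The word is reversed, then every letter is shifted forward by 8.
Reversing it on mozca: shift back: m−8=e, o−8=g, z−8=r, c−8=u, a−8=s → egrus; then reverse → surge.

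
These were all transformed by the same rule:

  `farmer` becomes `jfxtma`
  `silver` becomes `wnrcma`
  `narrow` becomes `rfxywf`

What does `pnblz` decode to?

In farmer: f→j is +4, a→f is +5, r→x is +6, m→t is +7 — the shift increases by 1 each position. Each letter shifts forward by (position + 4), i.e. 4, 5, 6, … — the shift grows by one for each successive letter.
Decoding pnblz: p−4=l, n−5=i, b−6=v, l−7=e, z−8=r.

liver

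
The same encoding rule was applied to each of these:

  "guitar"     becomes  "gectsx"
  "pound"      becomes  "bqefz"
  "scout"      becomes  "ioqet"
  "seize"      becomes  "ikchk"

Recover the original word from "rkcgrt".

g(6)→g(6) and u(20)→e(4) fit y≡11x+18 (mod 26); the inverse of 11 mod 26 is 19. This is an affine cipher: with a=0,…,z=25, each position x becomes (11x+18) mod 26.
Undoing it on rkcgrt: r(17)→19·(17−18)≡7=h; k(10)→19·(10−18)≡4=e; c(2)→19·(2−18)≡8=i; g(6)→19·(6−18)≡6=g; r(17)→19·(17−18)≡7=h; t(19)→19·(19−18)≡19=t (all mod 26).

height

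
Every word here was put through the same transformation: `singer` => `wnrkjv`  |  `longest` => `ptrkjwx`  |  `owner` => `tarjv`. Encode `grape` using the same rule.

Two shifts are in play — +5 for a/e/i/o/u, +4 for every other letter.
For grape: g(cons)+4=k, r(cons)+4=v, a(vowel)+5=f, p(cons)+4=t, e(vowel)+5=j.

kvftj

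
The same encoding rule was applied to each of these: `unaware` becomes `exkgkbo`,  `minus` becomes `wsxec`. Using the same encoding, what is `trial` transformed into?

Compare letters: u→e is +10, n→x is +10, a→k is +10 — a constant shift. Each letter is shifted forward by 10 in the alphabet (a Caesar shift of +10).
For trial: t+10=d, r+10=b, i+10=s, a+10=k, l+10=v.

dbskv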